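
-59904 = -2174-57730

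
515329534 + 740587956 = 1255917490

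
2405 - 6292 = -3887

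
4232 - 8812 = -4580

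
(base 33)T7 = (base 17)35C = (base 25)1DE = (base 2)1111000100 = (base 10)964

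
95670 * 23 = 2200410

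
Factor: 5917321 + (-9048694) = -1 * 3^1 * 7^1 * 149113^1 = -3131373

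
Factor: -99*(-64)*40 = 2^9*3^2*5^1*11^1 = 253440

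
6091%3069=3022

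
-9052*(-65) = 588380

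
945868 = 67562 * 14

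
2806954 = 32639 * 86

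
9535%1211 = 1058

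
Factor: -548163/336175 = -1*3^2*5^(-2)*7^1*11^1*17^(-1) = -693/425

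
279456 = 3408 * 82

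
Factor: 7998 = 2^1*3^1*31^1*43^1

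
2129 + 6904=9033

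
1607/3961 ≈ 0.406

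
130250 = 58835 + 71415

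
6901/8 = 862+5/8 ≈ 862.63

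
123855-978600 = -854745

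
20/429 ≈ 0.0466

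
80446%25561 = 3763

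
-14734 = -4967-9767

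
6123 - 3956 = 2167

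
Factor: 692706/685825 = 2^1*3^1*5^(-2)*3919^(-1)*16493^1 = 98958/97975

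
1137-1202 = -65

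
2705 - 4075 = -1370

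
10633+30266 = 40899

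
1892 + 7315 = 9207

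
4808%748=320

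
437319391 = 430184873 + 7134518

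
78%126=78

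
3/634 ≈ 0.00473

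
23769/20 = 1188 + 9/20 = 1188.45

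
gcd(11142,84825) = 9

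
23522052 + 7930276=31452328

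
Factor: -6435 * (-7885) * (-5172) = -1 * 2^2 * 3^3 * 5^2 * 11^1 * 13^1 * 19^1 * 83^1 * 431^1 = -262427150700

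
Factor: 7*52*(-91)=-1*2^2*7^2*13^2=-33124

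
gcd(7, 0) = 7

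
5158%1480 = 718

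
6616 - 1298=5318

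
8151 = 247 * 33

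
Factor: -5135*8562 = -1*2^1*3^1*5^1*13^1*79^1*1427^1 = -43965870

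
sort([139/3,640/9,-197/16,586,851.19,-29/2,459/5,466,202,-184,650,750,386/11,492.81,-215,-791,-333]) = [-791,-333,-215,-184,-29/2,-197/16,386/11,139/3,640/9,459/5,202,466,492.81,586,650,750,851.19]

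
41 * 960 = 39360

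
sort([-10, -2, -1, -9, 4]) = [-10, -9, -2, -1, 4]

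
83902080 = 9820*8544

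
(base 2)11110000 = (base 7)462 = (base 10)240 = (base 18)d6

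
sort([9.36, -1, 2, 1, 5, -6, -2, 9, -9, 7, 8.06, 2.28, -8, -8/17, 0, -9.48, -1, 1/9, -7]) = [-9.48, -9, -8, -7, -6, -2, -1, -1, -8/17, 0, 1/9, 1, 2, 2.28, 5, 7, 8.06, 9, 9.36]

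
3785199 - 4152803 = -367604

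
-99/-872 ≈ 0.114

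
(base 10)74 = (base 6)202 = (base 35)24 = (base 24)32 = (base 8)112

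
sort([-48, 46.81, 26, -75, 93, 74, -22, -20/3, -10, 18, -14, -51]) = [-75, -51, -48, -22, -14, -10, -20/3, 18, 26, 46.81, 74, 93]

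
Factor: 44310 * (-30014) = -1 * 2^2 * 3^1 * 5^1 * 7^1 * 43^1 * 211^1 * 349^1 = -1329920340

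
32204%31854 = 350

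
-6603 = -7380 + 777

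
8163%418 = 221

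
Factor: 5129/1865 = 5^(-1)*23^1*223^1*373^(-1)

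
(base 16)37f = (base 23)1fl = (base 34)qb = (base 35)pk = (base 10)895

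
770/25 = 154/5 = 30.80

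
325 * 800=260000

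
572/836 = 13/19 ≈ 0.684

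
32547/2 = 16273 + 1/2 = 16273.50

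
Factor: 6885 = 3^4 * 5^1 * 17^1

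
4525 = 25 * 181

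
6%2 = 0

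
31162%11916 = 7330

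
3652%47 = 33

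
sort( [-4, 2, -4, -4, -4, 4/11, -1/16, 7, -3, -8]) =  [-8, -4, -4, -4, -4, -3, -1/16, 4/11, 2, 7]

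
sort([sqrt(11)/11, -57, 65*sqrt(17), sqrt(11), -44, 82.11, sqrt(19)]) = [-57, -44, sqrt(11)/11, sqrt(11), sqrt(19), 82.11, 65*sqrt(17)]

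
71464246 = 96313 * 742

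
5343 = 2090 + 3253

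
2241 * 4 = 8964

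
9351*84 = 785484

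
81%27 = 0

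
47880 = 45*1064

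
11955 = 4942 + 7013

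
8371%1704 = 1555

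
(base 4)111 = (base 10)21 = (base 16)15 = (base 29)l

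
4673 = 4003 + 670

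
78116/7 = 11159 + 3/7 ≈ 11159.43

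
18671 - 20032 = -1361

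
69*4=276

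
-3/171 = -1/57 ≈ -0.0175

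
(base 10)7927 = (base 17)1a75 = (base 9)11777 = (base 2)1111011110111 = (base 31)87m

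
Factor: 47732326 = 2^1 * 23866163^1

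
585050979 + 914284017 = 1499334996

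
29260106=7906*3701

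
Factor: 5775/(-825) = -1*7^1 = -7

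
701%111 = 35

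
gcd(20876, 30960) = 4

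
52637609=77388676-24751067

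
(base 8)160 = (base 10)112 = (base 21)57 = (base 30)3m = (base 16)70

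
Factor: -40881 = -1 * 3^1 * 13627^1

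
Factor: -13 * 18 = -1 * 2^1 * 3^2 * 13^1 = -234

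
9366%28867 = 9366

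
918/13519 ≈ 0.0679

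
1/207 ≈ 0.00483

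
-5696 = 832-6528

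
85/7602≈0.0112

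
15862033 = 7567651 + 8294382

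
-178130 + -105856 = -283986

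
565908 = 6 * 94318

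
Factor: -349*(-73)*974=2^1*73^1*349^1*487^1=24814598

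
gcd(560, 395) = 5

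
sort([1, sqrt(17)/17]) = [sqrt(17)/17, 1]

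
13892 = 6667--7225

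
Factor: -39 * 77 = -1 * 3^1 * 7^1 * 11^1 * 13^1 = -3003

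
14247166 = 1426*9991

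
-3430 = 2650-6080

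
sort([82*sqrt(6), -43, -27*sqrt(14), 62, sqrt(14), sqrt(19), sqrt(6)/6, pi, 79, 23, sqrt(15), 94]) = [-27*sqrt(14), -43, sqrt(6)/6, pi, sqrt(14), sqrt(15), sqrt(19), 23, 62, 79, 94, 82*sqrt(6)]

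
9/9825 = 3/3275 ≈ 0.000916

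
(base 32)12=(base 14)26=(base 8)42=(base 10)34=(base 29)15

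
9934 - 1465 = 8469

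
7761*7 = 54327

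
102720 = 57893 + 44827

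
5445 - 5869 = -424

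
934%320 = 294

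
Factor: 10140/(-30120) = -1 * 2^(-1) * 13^2 * 251^(-1) = -169/502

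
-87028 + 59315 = -27713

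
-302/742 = -151/371 ≈ -0.407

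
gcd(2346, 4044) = 6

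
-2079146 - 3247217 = -5326363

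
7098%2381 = 2336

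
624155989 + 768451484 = 1392607473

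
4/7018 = 2/3509 ≈ 0.000570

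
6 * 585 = 3510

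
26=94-68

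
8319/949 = 8 + 727/949≈8.77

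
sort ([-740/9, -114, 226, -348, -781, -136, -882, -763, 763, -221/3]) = [-882, -781, -763, -348, -136, -114, -740/9, -221/3, 226, 763]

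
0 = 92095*0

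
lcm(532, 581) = 44156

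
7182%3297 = 588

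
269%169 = 100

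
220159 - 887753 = -667594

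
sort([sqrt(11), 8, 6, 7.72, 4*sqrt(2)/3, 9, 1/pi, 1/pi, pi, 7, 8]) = [1/pi, 1/pi, 4*sqrt(2)/3, pi, sqrt(11), 6, 7, 7.72, 8, 8, 9]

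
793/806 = 61/62 ≈ 0.984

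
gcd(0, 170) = 170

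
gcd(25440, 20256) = 96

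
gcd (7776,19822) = 2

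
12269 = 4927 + 7342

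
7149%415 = 94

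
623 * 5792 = 3608416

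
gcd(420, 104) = 4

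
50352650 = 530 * 95005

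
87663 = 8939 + 78724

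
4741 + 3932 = 8673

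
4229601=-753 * (-5617)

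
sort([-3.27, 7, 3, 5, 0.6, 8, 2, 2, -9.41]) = [-9.41, -3.27, 0.6, 2, 2, 3, 5, 7, 8]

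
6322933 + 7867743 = 14190676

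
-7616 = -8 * 952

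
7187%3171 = 845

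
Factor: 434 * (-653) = -1 * 2^1 * 7^1 * 31^1 * 653^1 = -283402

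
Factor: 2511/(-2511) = -1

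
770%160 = 130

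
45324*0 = 0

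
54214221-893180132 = -838965911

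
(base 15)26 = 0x24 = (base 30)16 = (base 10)36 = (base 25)1b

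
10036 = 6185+3851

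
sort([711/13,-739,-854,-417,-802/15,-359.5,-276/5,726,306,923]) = [-854,-739,-417,-359.5,-276/5,-802/15,711/13,306,726,923]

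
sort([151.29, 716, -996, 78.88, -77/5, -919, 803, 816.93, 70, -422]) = [-996, -919, -422, -77/5, 70, 78.88, 151.29, 716, 803, 816.93]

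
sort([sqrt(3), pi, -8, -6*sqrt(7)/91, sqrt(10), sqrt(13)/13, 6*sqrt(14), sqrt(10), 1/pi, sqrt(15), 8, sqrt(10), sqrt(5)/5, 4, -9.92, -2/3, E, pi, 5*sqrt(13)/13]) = [-9.92, -8, -2/3, -6*sqrt(7)/91, sqrt(13)/13, 1/pi, sqrt(5)/5, 5*sqrt(13)/13, sqrt(3), E, pi, pi, sqrt(10), sqrt(10), sqrt(10), sqrt(15), 4, 8, 6*sqrt(14)]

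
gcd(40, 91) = 1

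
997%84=73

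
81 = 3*27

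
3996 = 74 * 54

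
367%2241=367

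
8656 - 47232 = -38576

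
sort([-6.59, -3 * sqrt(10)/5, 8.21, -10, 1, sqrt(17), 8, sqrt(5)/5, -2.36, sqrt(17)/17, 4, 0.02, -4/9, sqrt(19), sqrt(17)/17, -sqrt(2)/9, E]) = [-10, -6.59, -2.36, -3 * sqrt(10)/5, -4/9, -sqrt(2)/9, 0.02, sqrt(17)/17, sqrt(17)/17, sqrt(5)/5, 1, E, 4, sqrt(17), sqrt(19), 8, 8.21]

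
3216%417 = 297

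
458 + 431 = 889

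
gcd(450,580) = 10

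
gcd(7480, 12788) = 4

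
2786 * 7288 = 20304368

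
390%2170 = 390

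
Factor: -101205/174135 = -1*3^1*19^(-1)*47^(-1)*173^1 = -519/893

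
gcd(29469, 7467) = 57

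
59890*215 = 12876350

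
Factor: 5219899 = 43^1 * 233^1 * 521^1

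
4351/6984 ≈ 0.623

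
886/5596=443/2798 ≈ 0.158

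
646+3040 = 3686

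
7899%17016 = 7899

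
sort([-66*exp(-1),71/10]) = [-66*exp(-1),71/10]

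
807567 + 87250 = 894817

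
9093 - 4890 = 4203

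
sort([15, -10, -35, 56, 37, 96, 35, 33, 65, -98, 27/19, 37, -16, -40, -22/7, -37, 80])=[-98, -40, -37, -35, -16, -10, -22/7, 27/19, 15, 33, 35, 37, 37, 56, 65, 80, 96]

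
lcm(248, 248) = 248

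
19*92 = 1748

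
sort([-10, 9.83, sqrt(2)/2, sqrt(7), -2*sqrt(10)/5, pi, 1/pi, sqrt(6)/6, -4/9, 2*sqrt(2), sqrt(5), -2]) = [-10, -2, -2*sqrt(10)/5, -4/9, 1/pi, sqrt(6)/6, sqrt(2)/2, sqrt(5), sqrt(7), 2*sqrt(2), pi, 9.83]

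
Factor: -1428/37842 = -1 * 2^1 * 53^ (-1) = -2/53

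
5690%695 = 130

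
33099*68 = 2250732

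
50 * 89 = 4450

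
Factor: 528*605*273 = 2^4*3^2*5^1*7^1*11^3*13^1 = 87207120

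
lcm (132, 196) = 6468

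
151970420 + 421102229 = 573072649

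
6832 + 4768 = 11600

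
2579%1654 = 925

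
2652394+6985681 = 9638075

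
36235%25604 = 10631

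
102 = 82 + 20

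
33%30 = 3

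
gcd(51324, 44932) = 188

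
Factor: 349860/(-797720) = -1*2^(-1)*3^1*7^1*11^(-1)*17^1*37^(-1) = -357/814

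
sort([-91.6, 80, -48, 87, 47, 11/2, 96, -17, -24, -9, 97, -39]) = [-91.6, -48, -39, -24, -17, -9, 11/2, 47, 80, 87, 96, 97]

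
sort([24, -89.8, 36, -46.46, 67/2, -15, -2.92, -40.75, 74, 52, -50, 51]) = [-89.8, -50, -46.46, -40.75, -15, -2.92, 24, 67/2, 36, 51, 52, 74]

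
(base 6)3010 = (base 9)806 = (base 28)na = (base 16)28e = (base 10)654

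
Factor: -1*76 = -1*2^2*19^1 = -76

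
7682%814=356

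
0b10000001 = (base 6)333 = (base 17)7a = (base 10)129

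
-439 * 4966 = -2180074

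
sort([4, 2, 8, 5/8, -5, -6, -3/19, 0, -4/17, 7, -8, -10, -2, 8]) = [-10, -8, -6, -5, -2, -4/17, -3/19, 0, 5/8, 2, 4, 7, 8, 8]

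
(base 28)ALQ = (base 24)EG6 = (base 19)147I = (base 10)8454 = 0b10000100000110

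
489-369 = 120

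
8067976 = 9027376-959400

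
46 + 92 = 138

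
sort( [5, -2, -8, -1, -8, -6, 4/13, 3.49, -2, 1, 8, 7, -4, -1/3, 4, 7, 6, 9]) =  [-8, -8, -6, -4, -2, -2, -1, -1/3, 4/13, 1, 3.49, 4, 5, 6, 7, 7, 8, 9]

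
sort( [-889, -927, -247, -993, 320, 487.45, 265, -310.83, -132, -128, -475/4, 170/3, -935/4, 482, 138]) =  [-993, -927, -889, -310.83, -247, -935/4, -132, -128, -475/4, 170/3, 138, 265, 320, 482, 487.45]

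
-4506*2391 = -10773846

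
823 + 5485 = 6308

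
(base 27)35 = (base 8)126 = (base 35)2g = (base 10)86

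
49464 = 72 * 687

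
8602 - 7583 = 1019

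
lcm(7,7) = 7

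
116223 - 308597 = -192374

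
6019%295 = 119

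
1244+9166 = 10410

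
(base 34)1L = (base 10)55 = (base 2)110111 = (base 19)2H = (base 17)34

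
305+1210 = 1515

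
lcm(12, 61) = 732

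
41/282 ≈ 0.145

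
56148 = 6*9358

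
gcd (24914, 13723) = 1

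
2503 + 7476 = 9979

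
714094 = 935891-221797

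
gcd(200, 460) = 20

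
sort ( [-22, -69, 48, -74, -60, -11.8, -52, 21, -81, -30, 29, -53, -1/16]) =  [-81, -74, -69, -60, -53, -52, -30, -22, -11.8, -1/16, 21, 29, 48]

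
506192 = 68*7444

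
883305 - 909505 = -26200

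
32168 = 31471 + 697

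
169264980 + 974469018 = 1143733998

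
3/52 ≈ 0.0577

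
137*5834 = 799258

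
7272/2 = 3636 = 3636.00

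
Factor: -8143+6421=-1*2^1*3^1*7^1*41^1=-1722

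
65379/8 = 8172 + 3/8 ≈ 8172.38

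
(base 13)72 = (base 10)93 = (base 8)135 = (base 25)3i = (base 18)53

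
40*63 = 2520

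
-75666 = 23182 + -98848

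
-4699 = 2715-7414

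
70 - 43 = 27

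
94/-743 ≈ -0.127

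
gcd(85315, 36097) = 1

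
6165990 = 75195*82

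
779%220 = 119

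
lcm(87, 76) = 6612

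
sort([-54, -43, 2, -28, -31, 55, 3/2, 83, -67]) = [-67, -54, -43, -31, -28, 3/2, 2, 55, 83]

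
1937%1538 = 399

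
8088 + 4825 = 12913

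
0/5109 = 0 = 0.00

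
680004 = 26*26154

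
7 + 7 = 14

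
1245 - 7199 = -5954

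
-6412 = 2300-8712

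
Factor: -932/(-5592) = 2^(-1) * 3^(-1) = 1/6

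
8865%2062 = 617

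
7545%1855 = 125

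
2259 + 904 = 3163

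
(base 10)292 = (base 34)8k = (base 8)444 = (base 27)am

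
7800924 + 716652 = 8517576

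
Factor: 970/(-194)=-1*5^1=-5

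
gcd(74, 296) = 74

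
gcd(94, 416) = 2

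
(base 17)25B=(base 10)674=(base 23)167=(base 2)1010100010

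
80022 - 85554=-5532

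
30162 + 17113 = 47275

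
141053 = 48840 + 92213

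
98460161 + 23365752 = 121825913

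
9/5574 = 3/1858 ≈ 0.00161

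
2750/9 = 305 + 5/9 ≈ 305.56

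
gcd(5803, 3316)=829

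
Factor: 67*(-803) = -1*11^1*67^1*73^1 = -53801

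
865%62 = 59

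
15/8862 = 5/2954 ≈ 0.00169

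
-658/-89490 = 329/44745 ≈ 0.00735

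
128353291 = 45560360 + 82792931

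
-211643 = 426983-638626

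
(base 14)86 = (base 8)166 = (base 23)53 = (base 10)118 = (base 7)226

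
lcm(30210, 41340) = 785460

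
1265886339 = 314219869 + 951666470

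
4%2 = 0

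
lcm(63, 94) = 5922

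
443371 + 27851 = 471222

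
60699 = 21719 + 38980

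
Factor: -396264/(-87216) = 2^(-1) * 11^1 * 19^1 * 23^(-1) = 209/46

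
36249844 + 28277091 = 64526935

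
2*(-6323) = -12646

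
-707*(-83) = 58681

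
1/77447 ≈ 0.0000129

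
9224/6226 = 4612/3113 ≈ 1.48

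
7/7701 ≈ 0.000909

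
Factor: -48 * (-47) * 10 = 2^5 * 3^1 * 5^1 * 47^1 = 22560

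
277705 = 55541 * 5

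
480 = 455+25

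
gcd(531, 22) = 1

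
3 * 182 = 546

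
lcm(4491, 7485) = 22455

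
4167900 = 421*9900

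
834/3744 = 139/624 ≈ 0.223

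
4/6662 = 2/3331 ≈ 0.000600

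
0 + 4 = 4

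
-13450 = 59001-72451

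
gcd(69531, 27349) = 7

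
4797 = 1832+2965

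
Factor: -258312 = -1*2^3*3^1*47^1*229^1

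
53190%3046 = 1408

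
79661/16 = 4978+13/16 ≈ 4978.81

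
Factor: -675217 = -1*97^1*6961^1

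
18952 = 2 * 9476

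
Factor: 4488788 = 2^2*19^1*59063^1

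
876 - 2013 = -1137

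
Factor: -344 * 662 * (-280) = 2^7 * 5^1 * 7^1 * 43^1 * 331^1 = 63763840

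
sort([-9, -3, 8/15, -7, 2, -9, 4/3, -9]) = [-9, -9, -9, -7, -3, 8/15, 4/3, 2]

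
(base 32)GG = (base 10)528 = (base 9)646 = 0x210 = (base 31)H1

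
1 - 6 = -5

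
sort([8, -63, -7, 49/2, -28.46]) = [-63, -28.46, -7, 8, 49/2]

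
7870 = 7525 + 345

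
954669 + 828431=1783100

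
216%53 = 4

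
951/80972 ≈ 0.0117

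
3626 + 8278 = 11904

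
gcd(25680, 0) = 25680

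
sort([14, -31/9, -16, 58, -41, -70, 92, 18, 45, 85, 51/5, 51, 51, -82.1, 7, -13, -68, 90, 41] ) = [-82.1, -70, -68, -41, -16, -13, -31/9, 7, 51/5, 14, 18, 41, 45, 51, 51, 58, 85, 90, 92] 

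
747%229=60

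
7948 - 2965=4983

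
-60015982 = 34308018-94324000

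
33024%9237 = 5313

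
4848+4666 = 9514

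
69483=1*69483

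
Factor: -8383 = -1*83^1*101^1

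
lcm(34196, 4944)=410352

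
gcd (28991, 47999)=1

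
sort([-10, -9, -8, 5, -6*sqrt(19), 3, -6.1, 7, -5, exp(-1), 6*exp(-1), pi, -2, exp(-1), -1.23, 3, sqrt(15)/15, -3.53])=[-6*sqrt(19), -10, -9, -8, -6.1, -5, -3.53, -2, -1.23, sqrt(15)/15, exp(-1), exp(-1), 6*exp(-1), 3, 3, pi, 5, 7]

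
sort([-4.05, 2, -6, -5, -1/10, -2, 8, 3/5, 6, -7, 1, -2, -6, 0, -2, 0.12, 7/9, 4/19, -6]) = [-7, -6, -6, -6, -5, -4.05, -2, -2, -2, -1/10, 0, 0.12, 4/19, 3/5, 7/9, 1, 2, 6, 8]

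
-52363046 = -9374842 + -42988204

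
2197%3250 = 2197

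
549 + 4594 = 5143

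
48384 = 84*576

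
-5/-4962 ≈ 0.00101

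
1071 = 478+593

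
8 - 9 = -1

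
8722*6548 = 57111656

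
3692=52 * 71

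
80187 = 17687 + 62500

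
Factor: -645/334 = -1*2^(-1)*3^1*5^1*43^1*167^(-1)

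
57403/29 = 1979 + 12/29 ≈ 1979.41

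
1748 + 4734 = 6482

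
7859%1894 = 283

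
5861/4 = 1465 + 1/4 = 1465.25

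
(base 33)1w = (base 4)1001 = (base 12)55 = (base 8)101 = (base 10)65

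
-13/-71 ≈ 0.183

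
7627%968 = 851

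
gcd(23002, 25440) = 106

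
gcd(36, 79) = 1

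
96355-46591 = 49764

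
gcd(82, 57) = 1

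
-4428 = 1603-6031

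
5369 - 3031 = 2338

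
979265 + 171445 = 1150710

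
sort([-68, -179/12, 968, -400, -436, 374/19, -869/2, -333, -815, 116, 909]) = [-815, -436, -869/2, -400, -333, -68, -179/12, 374/19, 116, 909, 968]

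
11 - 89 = -78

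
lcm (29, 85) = 2465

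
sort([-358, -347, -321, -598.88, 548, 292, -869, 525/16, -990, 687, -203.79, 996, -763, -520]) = [-990, -869, -763, -598.88, -520, -358, -347, -321, -203.79, 525/16, 292, 548, 687, 996]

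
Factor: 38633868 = 2^2*3^3*7^1*13^1*3931^1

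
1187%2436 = 1187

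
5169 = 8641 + -3472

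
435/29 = 15 = 15.00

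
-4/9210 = -2/4605 ≈ -0.000434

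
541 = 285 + 256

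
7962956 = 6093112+1869844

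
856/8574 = 428/4287 ≈ 0.0998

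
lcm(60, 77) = 4620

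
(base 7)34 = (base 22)13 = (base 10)25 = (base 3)221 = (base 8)31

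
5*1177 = 5885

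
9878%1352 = 414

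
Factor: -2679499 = -1*2679499^1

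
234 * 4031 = 943254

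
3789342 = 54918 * 69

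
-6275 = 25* (-251)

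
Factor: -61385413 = -1*23^1*2668931^1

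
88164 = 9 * 9796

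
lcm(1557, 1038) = 3114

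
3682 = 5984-2302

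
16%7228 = 16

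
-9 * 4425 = -39825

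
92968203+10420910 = 103389113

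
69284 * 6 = 415704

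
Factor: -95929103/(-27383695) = 5^(-1)*31^(-2)*41^(-1)*59^1*139^(-1)*239^1*6803^1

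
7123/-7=-1017 - 4/7≈-1017.57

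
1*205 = 205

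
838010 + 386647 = 1224657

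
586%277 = 32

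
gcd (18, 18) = 18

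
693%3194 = 693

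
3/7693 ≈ 0.000390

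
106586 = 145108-38522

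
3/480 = 1/160 = 0.00625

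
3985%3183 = 802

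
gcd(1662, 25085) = 1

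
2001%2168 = 2001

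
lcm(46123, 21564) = 1660428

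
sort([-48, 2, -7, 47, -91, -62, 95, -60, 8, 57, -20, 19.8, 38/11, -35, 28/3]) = [-91, -62, -60, -48, -35, -20, -7, 2, 38/11, 8, 28/3, 19.8, 47, 57, 95]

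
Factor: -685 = -1*5^1*137^1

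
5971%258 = 37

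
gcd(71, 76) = 1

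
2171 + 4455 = 6626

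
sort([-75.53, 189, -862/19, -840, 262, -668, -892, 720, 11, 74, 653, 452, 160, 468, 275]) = [-892, -840, -668, -75.53, -862/19, 11, 74, 160, 189, 262, 275, 452, 468, 653, 720]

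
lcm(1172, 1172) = 1172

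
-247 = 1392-1639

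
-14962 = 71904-86866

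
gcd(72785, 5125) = 5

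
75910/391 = 194+56/391 ≈ 194.14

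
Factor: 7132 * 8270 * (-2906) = -1 * 2^4 * 5^1 * 827^1 * 1453^1 * 1783^1 = -171400645840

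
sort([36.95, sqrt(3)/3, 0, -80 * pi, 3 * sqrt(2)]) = [-80 * pi, 0, sqrt(3)/3, 3 * sqrt(2), 36.95]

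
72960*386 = 28162560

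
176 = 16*11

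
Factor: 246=2^1*3^1*41^1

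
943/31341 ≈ 0.0301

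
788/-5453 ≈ -0.145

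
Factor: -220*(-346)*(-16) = -1*2^7*5^1*11^1*173^1 = -1217920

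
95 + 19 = 114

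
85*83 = 7055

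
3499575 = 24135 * 145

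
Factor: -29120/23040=-1 * 2^(-3) * 3^(-2) * 7^1 * 13^1=-91/72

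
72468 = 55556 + 16912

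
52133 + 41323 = 93456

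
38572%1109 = 866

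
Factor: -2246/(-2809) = 2^1 * 53^(-2) * 1123^1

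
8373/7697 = 1 + 676/7697 ≈ 1.09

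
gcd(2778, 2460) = 6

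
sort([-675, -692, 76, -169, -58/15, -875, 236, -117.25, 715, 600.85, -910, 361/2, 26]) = [-910, -875, -692, -675, -169, -117.25, -58/15, 26, 76, 361/2, 236, 600.85, 715]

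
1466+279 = 1745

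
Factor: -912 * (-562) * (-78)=-1 * 2^6 * 3^2 * 13^1 * 19^1 * 281^1=-39978432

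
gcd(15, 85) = 5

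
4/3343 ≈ 0.00120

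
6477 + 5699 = 12176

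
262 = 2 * 131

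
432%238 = 194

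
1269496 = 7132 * 178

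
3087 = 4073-986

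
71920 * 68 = 4890560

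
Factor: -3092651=-1 * 97^1 * 31883^1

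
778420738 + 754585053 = 1533005791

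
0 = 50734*0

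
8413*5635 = 47407255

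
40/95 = 8/19 ≈ 0.421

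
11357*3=34071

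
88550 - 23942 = 64608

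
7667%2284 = 815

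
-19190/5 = -3838 = -3838.00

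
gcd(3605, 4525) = 5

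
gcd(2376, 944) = 8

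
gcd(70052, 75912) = 4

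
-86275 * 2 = -172550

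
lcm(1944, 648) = 1944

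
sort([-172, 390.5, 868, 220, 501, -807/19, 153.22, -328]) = [-328, -172, -807/19, 153.22, 220, 390.5, 501, 868]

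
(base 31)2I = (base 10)80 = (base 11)73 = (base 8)120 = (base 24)38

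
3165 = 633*5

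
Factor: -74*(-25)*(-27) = -1*2^1*3^3*5^2*37^1 = -49950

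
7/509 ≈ 0.0138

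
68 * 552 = 37536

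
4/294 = 2/147 ≈ 0.0136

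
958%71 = 35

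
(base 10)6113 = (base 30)6nn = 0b1011111100001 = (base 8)13741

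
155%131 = 24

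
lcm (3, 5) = 15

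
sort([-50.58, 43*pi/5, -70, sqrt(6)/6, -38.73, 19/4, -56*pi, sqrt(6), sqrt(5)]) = [-56*pi, -70, -50.58, -38.73, sqrt(6)/6, sqrt(5), sqrt(6), 19/4, 43*pi/5]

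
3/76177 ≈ 0.0000394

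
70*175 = 12250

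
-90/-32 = 2 + 13/16≈2.81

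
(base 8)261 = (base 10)177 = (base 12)129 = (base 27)6f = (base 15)bc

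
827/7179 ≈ 0.115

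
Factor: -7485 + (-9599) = -1*2^2*4271^1 = -17084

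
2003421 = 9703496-7700075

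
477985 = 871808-393823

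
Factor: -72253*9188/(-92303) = 2^2*241^(-1)*383^(-1)*2297^1*72253^1 = 663860564/92303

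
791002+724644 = 1515646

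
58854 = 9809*6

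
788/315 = 2 + 158/315 ≈ 2.50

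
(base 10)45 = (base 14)33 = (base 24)1l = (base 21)23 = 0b101101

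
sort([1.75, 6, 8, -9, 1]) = [-9, 1, 1.75, 6, 8]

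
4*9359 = 37436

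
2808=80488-77680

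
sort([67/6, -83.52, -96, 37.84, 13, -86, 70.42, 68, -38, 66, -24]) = [-96, -86, -83.52, -38, -24, 67/6, 13, 37.84, 66, 68, 70.42]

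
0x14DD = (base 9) 7284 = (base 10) 5341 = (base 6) 40421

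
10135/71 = 142 + 53/71 ≈ 142.75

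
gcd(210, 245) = 35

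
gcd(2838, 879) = 3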